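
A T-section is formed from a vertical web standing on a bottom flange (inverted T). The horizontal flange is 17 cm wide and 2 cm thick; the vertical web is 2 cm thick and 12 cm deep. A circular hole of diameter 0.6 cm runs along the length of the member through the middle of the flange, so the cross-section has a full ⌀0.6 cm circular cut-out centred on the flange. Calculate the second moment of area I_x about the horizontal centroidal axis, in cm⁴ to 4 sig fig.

Break the section into simple shapes (no overlaps), measuring from the bottom-left corner of the bounding box.
Flange: 17 × 2, A = 34 cm², y = 1 cm, Ī = 11.3333 cm⁴.
Web: 2 × 12, A = 24 cm², y = 8 cm, Ī = 288 cm⁴.
Hole (subtracted): ⌀0.6, A = 0.282743 cm², y = 1 cm, Ī = 0.00636173 cm⁴.
Centroid: ȳ = ΣA·y / ΣA = 3.91074 cm.
Transfer each piece to the horizontal centroidal axis using Ī + A·d² with d = y − 3.91074:
  flange: d = -2.91074 cm → contributes +299.395 cm⁴
  web: d = 4.08926 cm → contributes +689.329 cm⁴
  hole: d = -2.91074 cm → contributes −2.40188 cm⁴
Total I = 986.322 cm⁴.

I_x ≈ 986.3 cm⁴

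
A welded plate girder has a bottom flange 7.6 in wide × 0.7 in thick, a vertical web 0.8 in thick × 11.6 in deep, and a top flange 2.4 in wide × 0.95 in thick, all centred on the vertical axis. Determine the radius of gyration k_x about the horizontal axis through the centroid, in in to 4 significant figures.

k_x ≈ 4.716 in

Break the section into simple shapes (no overlaps), measuring from the bottom-left corner of the bounding box.
Bottom plate: 7.6 × 0.7, A = 5.32 in², y = 0.35 in, Ī = 0.217233 in⁴.
Web plate: 0.8 × 11.6, A = 9.28 in², y = 6.5 in, Ī = 104.06 in⁴.
Top plate: 2.4 × 0.95, A = 2.28 in², y = 12.775 in, Ī = 0.171475 in⁴.
Centroid: ȳ = ΣA·y / ΣA = 5.4093 in.
Transfer each piece to the horizontal axis through the centroid using Ī + A·d² with d = y − 5.4093:
  bottom plate: d = -5.0593 in → contributes +136.391 in⁴
  web plate: d = 1.0907 in → contributes +115.099 in⁴
  top plate: d = 7.3657 in → contributes +123.87 in⁴
Total I = 375.36 in⁴.
Radius of gyration: k = √(I/A) = √(375.36 / 16.88) = 4.71561 in.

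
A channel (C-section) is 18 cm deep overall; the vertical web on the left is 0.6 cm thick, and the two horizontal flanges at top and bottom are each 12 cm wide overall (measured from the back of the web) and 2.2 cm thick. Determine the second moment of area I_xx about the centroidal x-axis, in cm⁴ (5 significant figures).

Break the section into simple shapes (no overlaps), measuring from the bottom-left corner of the bounding box.
Web: 0.6 × 18, A = 10.8 cm², y = 9 cm, Ī = 291.6 cm⁴.
Top flange (beyond web): 11.4 × 2.2, A = 25.08 cm², y = 16.9 cm, Ī = 10.1156 cm⁴.
Bottom flange (beyond web): 11.4 × 2.2, A = 25.08 cm², y = 1.1 cm, Ī = 10.1156 cm⁴.
By symmetry the centroid is at mid-height, ȳ = 9 cm.
Transfer each piece to the centroidal x-axis using Ī + A·d² with d = y − 9:
  web: d = 0 cm → contributes +291.6 cm⁴
  top flange (beyond web): d = 7.9 cm → contributes +1575.358 cm⁴
  bottom flange (beyond web): d = -7.9 cm → contributes +1575.358 cm⁴
Total I = 3442.317 cm⁴.

I_xx ≈ 3442.3 cm⁴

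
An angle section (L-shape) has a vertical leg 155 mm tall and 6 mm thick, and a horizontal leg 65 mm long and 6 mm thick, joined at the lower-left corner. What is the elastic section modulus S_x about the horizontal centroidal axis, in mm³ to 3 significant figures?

Treat the section as a set of non-overlapping primitives; coordinates are from the bounding-box lower-left.
Vertical leg: 6 × 155, A = 930 mm², y = 77.5 mm, Ī = 1 861 938 mm⁴.
Horizontal leg (remainder): 59 × 6, A = 354 mm², y = 3 mm, Ī = 1 062 mm⁴.
Centroid: ȳ = ΣA·y / ΣA = 56.96 mm.
Transfer each piece to the horizontal centroidal axis using Ī + A·d² with d = y − 56.96:
  vertical leg: d = 20.54 mm → contributes +2 254 286 mm⁴
  horizontal leg (remainder): d = -53.96 mm → contributes +1 031 808 mm⁴
Total I = 3 286 094 mm⁴.
Extreme fibre distance c = 98.04 mm; S = I/c = 33 518 mm³.

S_x ≈ 3.35 × 10⁴ mm³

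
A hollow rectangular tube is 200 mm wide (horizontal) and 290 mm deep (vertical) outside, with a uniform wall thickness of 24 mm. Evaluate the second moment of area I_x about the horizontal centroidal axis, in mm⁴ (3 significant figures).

I_x ≈ 2.27 × 10⁸ mm⁴

Decompose the section into non-overlapping parts with the origin at the bottom-left of its bounding rectangle.
Outer rectangle: 200 × 290, A = 58 000 mm², y = 145 mm, Ī = 406 483 333 mm⁴.
Inner void (subtracted): 152 × 242, A = 36 784 mm², y = 145 mm, Ī = 179 518 181 mm⁴.
By symmetry the centroid is at mid-height, ȳ = 145 mm.
All pieces are centred on the horizontal centroidal axis, so I = ΣĪ (holes subtracted) = 226 965 152 mm⁴.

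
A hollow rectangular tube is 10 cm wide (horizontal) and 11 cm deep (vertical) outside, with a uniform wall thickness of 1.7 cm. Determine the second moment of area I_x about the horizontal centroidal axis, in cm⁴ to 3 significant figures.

Break the section into simple shapes (no overlaps), measuring from the bottom-left corner of the bounding box.
Outer rectangle: 10 × 11, A = 110 cm², y = 5.5 cm, Ī = 1109.2 cm⁴.
Inner void (subtracted): 6.6 × 7.6, A = 50.16 cm², y = 5.5 cm, Ī = 241.44 cm⁴.
By symmetry the centroid is at mid-height, ȳ = 5.5 cm.
All pieces are centred on the horizontal centroidal axis, so I = ΣĪ (holes subtracted) = 867.73 cm⁴.

I_x ≈ 868 cm⁴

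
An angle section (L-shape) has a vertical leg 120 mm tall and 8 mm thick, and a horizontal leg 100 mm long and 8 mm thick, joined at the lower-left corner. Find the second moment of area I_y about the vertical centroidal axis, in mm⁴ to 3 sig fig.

I_y ≈ 1.57 × 10⁶ mm⁴

Split into non-overlapping primitives; take the origin at the lower-left of the bounding box.
Vertical leg: 8 × 120, A = 960 mm², x = 4 mm, Ī = 5 120 mm⁴.
Horizontal leg (remainder): 92 × 8, A = 736 mm², x = 54 mm, Ī = 519 125 mm⁴.
Centroid: x̄ = ΣA·x / ΣA = 25.698 mm.
Transfer each piece to the vertical centroidal axis using Ī + A·d² with d = x − 25.698:
  vertical leg: d = -21.698 mm → contributes +457 096 mm⁴
  horizontal leg (remainder): d = 28.302 mm → contributes +1 108 659 mm⁴
Total I = 1 565 755 mm⁴.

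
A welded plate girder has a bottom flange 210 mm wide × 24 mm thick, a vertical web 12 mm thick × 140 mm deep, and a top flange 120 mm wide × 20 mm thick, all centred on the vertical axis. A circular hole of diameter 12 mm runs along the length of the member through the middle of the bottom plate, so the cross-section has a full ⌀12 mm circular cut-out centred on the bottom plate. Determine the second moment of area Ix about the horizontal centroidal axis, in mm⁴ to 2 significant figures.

Ix ≈ 4.7 × 10⁷ mm⁴

Treat the section as a set of non-overlapping primitives; coordinates are from the bounding-box lower-left.
Bottom plate: 210 × 24, A = 5 040 mm², y = 12 mm, Ī = 241 920 mm⁴.
Web plate: 12 × 140, A = 1 680 mm², y = 94 mm, Ī = 2 744 000 mm⁴.
Top plate: 120 × 20, A = 2 400 mm², y = 174 mm, Ī = 80 000 mm⁴.
Hole (subtracted): ⌀12, A = 113.1 mm², y = 12 mm, Ī = 1 018 mm⁴.
Centroid: ȳ = ΣA·y / ΣA = 70.46 mm.
Transfer each piece to the horizontal centroidal axis using Ī + A·d² with d = y − 70.46:
  bottom plate: d = -58.46 mm → contributes +17 467 558 mm⁴
  web plate: d = 23.54 mm → contributes +3 674 796 mm⁴
  top plate: d = 103.5 mm → contributes +25 808 367 mm⁴
  hole: d = -58.46 mm → contributes −387 560 mm⁴
Total I = 46 563 162 mm⁴.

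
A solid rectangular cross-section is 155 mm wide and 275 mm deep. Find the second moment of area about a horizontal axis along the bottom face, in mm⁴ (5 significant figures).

I_base ≈ 1.0745 × 10⁹ mm⁴

The section: 155 × 275, A = 42 625 mm², y = 137.5 mm, Ī = 268 626 302 mm⁴.
Transfer it to the bottom edge using Ī + A·d² with d = y − 0:
  the section: d = 137.5 mm → contributes +1 074 505 208 mm⁴
Total I = 1 074 505 208 mm⁴.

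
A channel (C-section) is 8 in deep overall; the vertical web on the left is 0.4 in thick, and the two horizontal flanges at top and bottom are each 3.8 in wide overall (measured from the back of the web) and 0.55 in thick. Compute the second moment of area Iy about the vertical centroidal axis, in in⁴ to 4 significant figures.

Split into non-overlapping primitives; take the origin at the lower-left of the bounding box.
Web: 0.4 × 8, A = 3.2 in², x = 0.2 in, Ī = 0.0426667 in⁴.
Top flange (beyond web): 3.4 × 0.55, A = 1.87 in², x = 2.1 in, Ī = 1.80143 in⁴.
Bottom flange (beyond web): 3.4 × 0.55, A = 1.87 in², x = 2.1 in, Ī = 1.80143 in⁴.
Centroid: x̄ = ΣA·x / ΣA = 1.22392 in.
Transfer each piece to the vertical centroidal axis using Ī + A·d² with d = x − 1.22392:
  web: d = -1.02392 in → contributes +3.39758 in⁴
  top flange (beyond web): d = 0.876081 in → contributes +3.23669 in⁴
  bottom flange (beyond web): d = 0.876081 in → contributes +3.23669 in⁴
Total I = 9.87096 in⁴.

Iy ≈ 9.871 in⁴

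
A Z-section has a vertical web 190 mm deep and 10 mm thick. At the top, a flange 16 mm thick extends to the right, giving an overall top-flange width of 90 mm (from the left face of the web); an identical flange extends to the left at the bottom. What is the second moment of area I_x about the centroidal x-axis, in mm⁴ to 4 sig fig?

Treat the section as a set of non-overlapping primitives; coordinates are from the bounding-box lower-left.
Web: 10 × 190, A = 1 900 mm², y = 95 mm, Ī = 5 715 833 mm⁴.
Top flange (beyond web): 80 × 16, A = 1 280 mm², y = 182 mm, Ī = 27306.7 mm⁴.
Bottom flange (beyond web): 80 × 16, A = 1 280 mm², y = 8 mm, Ī = 27306.7 mm⁴.
Centroid: ȳ = ΣA·y / ΣA = 95 mm.
Transfer each piece to the centroidal x-axis using Ī + A·d² with d = y − 95:
  web: d = 0 mm → contributes +5 715 833 mm⁴
  top flange (beyond web): d = 87 mm → contributes +9 715 627 mm⁴
  bottom flange (beyond web): d = -87 mm → contributes +9 715 627 mm⁴
Total I = 25 147 087 mm⁴.

I_x ≈ 2.515 × 10⁷ mm⁴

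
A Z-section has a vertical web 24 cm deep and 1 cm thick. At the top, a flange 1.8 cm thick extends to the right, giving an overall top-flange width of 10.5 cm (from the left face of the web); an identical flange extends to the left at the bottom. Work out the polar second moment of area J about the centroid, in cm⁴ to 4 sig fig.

J ≈ 6577 cm⁴

Split into non-overlapping primitives; take the origin at the lower-left of the bounding box.
Web: 1 × 24, A = 24 cm², y = 12 cm, Ī = 1 152 cm⁴.
Top flange (beyond web): 9.5 × 1.8, A = 17.1 cm², y = 23.1 cm, Ī = 4.617 cm⁴.
Bottom flange (beyond web): 9.5 × 1.8, A = 17.1 cm², y = 0.9 cm, Ī = 4.617 cm⁴.
Centroid: ȳ = ΣA·y / ΣA = 12 cm.
Transfer each piece to the centroidal x-axis using Ī + A·d² with d = y − 12:
  web: d = 0 cm → contributes +1 152 cm⁴
  top flange (beyond web): d = 11.1 cm → contributes +2111.51 cm⁴
  bottom flange (beyond web): d = -11.1 cm → contributes +2111.51 cm⁴
Total I = 5375.02 cm⁴.
For the y-axis: x̄ = 10 cm.
Repeating about the centroidal y-axis gives I_y = 1201.85 cm⁴.
Polar second moment: J = I_x + I_y = 6576.87 cm⁴.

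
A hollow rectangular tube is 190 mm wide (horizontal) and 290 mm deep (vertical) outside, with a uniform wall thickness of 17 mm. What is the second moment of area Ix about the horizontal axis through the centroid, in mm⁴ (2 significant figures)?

Decompose the section into non-overlapping parts with the origin at the bottom-left of its bounding rectangle.
Outer rectangle: 190 × 290, A = 55 100 mm², y = 145 mm, Ī = 386 159 167 mm⁴.
Inner void (subtracted): 156 × 256, A = 39 936 mm², y = 145 mm, Ī = 218 103 808 mm⁴.
By symmetry the centroid is at mid-height, ȳ = 145 mm.
All pieces are centred on the horizontal axis through the centroid, so I = ΣĪ (holes subtracted) = 168 055 359 mm⁴.

Ix ≈ 1.7 × 10⁸ mm⁴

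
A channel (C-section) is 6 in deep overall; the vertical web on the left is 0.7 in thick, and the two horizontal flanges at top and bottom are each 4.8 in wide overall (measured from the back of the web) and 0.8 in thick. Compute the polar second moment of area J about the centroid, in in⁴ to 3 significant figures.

J ≈ 81.4 in⁴

Split into non-overlapping primitives; take the origin at the lower-left of the bounding box.
Web: 0.7 × 6, A = 4.2 in², y = 3 in, Ī = 12.6 in⁴.
Top flange (beyond web): 4.1 × 0.8, A = 3.28 in², y = 5.6 in, Ī = 0.17493 in⁴.
Bottom flange (beyond web): 4.1 × 0.8, A = 3.28 in², y = 0.4 in, Ī = 0.17493 in⁴.
By symmetry the centroid is at mid-height, ȳ = 3 in.
Transfer each piece to the centroidal x-axis using Ī + A·d² with d = y − 3:
  web: d = 0 in → contributes +12.6 in⁴
  top flange (beyond web): d = 2.6 in → contributes +22.348 in⁴
  bottom flange (beyond web): d = -2.6 in → contributes +22.348 in⁴
Total I = 57.295 in⁴.
For the y-axis: x̄ = 1.8132 in.
Repeating about the centroidal y-axis gives I_y = 24.11 in⁴.
Polar second moment: J = I_x + I_y = 81.405 in⁴.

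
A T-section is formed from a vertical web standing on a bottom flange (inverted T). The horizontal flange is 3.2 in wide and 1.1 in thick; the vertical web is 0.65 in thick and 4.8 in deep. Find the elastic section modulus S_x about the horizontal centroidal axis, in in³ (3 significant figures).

Decompose the section into non-overlapping parts with the origin at the bottom-left of its bounding rectangle.
Flange: 3.2 × 1.1, A = 3.52 in², y = 0.55 in, Ī = 0.35493 in⁴.
Web: 0.65 × 4.8, A = 3.12 in², y = 3.5 in, Ī = 5.9904 in⁴.
Centroid: ȳ = ΣA·y / ΣA = 1.9361 in.
Transfer each piece to the horizontal centroidal axis using Ī + A·d² with d = y − 1.9361:
  flange: d = -1.3861 in → contributes +7.1183 in⁴
  web: d = 1.5639 in → contributes +13.621 in⁴
Total I = 20.739 in⁴.
Extreme fibre distance c = 3.9639 in; S = I/c = 5.232 in³.

S_x ≈ 5.23 in³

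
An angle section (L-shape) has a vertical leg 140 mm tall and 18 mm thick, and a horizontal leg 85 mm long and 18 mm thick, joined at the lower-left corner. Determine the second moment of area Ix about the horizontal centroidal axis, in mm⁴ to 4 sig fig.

Ix ≈ 7.184 × 10⁶ mm⁴

Treat the section as a set of non-overlapping primitives; coordinates are from the bounding-box lower-left.
Vertical leg: 18 × 140, A = 2 520 mm², y = 70 mm, Ī = 4 116 000 mm⁴.
Horizontal leg (remainder): 67 × 18, A = 1 206 mm², y = 9 mm, Ī = 32 562 mm⁴.
Centroid: ȳ = ΣA·y / ΣA = 50.256 mm.
Transfer each piece to the horizontal centroidal axis using Ī + A·d² with d = y − 50.256:
  vertical leg: d = 19.744 mm → contributes +5 098 357 mm⁴
  horizontal leg (remainder): d = -41.256 mm → contributes +2 085 247 mm⁴
Total I = 7 183 604 mm⁴.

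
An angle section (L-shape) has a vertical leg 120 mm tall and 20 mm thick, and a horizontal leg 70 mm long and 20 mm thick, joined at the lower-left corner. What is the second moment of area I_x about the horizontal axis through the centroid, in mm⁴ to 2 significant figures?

I_x ≈ 4.7 × 10⁶ mm⁴

Break the section into simple shapes (no overlaps), measuring from the bottom-left corner of the bounding box.
Vertical leg: 20 × 120, A = 2 400 mm², y = 60 mm, Ī = 2 880 000 mm⁴.
Horizontal leg (remainder): 50 × 20, A = 1 000 mm², y = 10 mm, Ī = 33 333 mm⁴.
Centroid: ȳ = ΣA·y / ΣA = 45.29 mm.
Transfer each piece to the horizontal axis through the centroid using Ī + A·d² with d = y − 45.29:
  vertical leg: d = 14.71 mm → contributes +3 399 031 mm⁴
  horizontal leg (remainder): d = -35.29 mm → contributes +1 279 008 mm⁴
Total I = 4 678 039 mm⁴.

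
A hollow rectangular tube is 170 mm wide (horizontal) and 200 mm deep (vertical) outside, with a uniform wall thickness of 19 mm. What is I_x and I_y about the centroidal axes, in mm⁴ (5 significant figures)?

I_x ≈ 6.6567 × 10⁷ mm⁴, I_y ≈ 5.0834 × 10⁷ mm⁴

Break the section into simple shapes (no overlaps), measuring from the bottom-left corner of the bounding box.
Outer rectangle: 170 × 200, A = 34 000 mm², y = 100 mm, Ī = 113 333 333 mm⁴.
Inner void (subtracted): 132 × 162, A = 21 384 mm², y = 100 mm, Ī = 46 766 808 mm⁴.
By symmetry the centroid is at mid-height, ȳ = 100 mm.
All pieces are centred on the centroidal x-axis, so I = ΣĪ (holes subtracted) = 66 566 525 mm⁴.
Repeating about the centroidal y-axis gives I_y = 50 833 765 mm⁴.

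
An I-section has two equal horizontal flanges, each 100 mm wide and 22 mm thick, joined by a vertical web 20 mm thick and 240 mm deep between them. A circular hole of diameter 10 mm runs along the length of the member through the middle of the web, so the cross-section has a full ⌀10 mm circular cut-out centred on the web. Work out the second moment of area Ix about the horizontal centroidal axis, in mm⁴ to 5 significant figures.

Ix ≈ 9.8725 × 10⁷ mm⁴

Treat the section as a set of non-overlapping primitives; coordinates are from the bounding-box lower-left.
Bottom flange: 100 × 22, A = 2 200 mm², y = 11 mm, Ī = 88733.33 mm⁴.
Web: 20 × 240, A = 4 800 mm², y = 142 mm, Ī = 23 040 000 mm⁴.
Top flange: 100 × 22, A = 2 200 mm², y = 273 mm, Ī = 88733.33 mm⁴.
Hole (subtracted): ⌀10, A = 78.53982 mm², y = 142 mm, Ī = 490.8739 mm⁴.
By symmetry the centroid is at mid-height, ȳ = 142 mm.
Transfer each piece to the horizontal centroidal axis using Ī + A·d² with d = y − 142:
  bottom flange: d = -131 mm → contributes +37 842 933 mm⁴
  web: d = 0 mm → contributes +23 040 000 mm⁴
  top flange: d = 131 mm → contributes +37 842 933 mm⁴
  hole: d = 0 mm → contributes −490.8739 mm⁴
Total I = 98 725 376 mm⁴.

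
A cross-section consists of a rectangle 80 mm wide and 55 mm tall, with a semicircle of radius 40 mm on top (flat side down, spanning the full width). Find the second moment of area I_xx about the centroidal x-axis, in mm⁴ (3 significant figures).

I_xx ≈ 4.55 × 10⁶ mm⁴

Treat the section as a set of non-overlapping primitives; coordinates are from the bounding-box lower-left.
Rectangular body: 80 × 55, A = 4 400 mm², y = 27.5 mm, Ī = 1 109 167 mm⁴.
Semicircular cap: semicircle r = 40, A = 2513.3 mm², y = 71.977 mm, Ī = 280 978 mm⁴.
Centroid: ȳ = ΣA·y / ΣA = 43.669 mm.
Transfer each piece to the centroidal x-axis using Ī + A·d² with d = y − 43.669:
  rectangular body: d = -16.169 mm → contributes +2 259 508 mm⁴
  semicircular cap: d = 28.307 mm → contributes +2 294 885 mm⁴
Total I = 4 554 392 mm⁴.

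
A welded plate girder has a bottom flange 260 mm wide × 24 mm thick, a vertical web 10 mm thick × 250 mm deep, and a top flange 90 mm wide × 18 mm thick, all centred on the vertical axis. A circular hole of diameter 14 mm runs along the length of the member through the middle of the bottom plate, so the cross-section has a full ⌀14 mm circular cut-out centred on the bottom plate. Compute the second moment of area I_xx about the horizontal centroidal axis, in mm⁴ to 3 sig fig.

Decompose the section into non-overlapping parts with the origin at the bottom-left of its bounding rectangle.
Bottom plate: 260 × 24, A = 6 240 mm², y = 12 mm, Ī = 299 520 mm⁴.
Web plate: 10 × 250, A = 2 500 mm², y = 149 mm, Ī = 13 020 833 mm⁴.
Top plate: 90 × 18, A = 1 620 mm², y = 283 mm, Ī = 43 740 mm⁴.
Hole (subtracted): ⌀14, A = 153.94 mm², y = 12 mm, Ī = 1885.7 mm⁴.
Centroid: ȳ = ΣA·y / ΣA = 88.574 mm.
Transfer each piece to the horizontal centroidal axis using Ī + A·d² with d = y − 88.574:
  bottom plate: d = -76.574 mm → contributes +36 888 338 mm⁴
  web plate: d = 60.426 mm → contributes +22 149 057 mm⁴
  top plate: d = 194.43 mm → contributes +61 282 058 mm⁴
  hole: d = -76.574 mm → contributes −904 516 mm⁴
Total I = 119 414 938 mm⁴.

I_xx ≈ 1.19 × 10⁸ mm⁴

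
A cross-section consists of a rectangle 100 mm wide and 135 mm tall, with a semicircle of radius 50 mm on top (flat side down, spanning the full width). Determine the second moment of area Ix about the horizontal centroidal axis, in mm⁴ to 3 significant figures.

Break the section into simple shapes (no overlaps), measuring from the bottom-left corner of the bounding box.
Rectangular body: 100 × 135, A = 13 500 mm², y = 67.5 mm, Ī = 20 503 125 mm⁴.
Semicircular cap: semicircle r = 50, A = 3 927 mm², y = 156.22 mm, Ī = 685 981 mm⁴.
Centroid: ȳ = ΣA·y / ΣA = 87.492 mm.
Transfer each piece to the horizontal centroidal axis using Ī + A·d² with d = y − 87.492:
  rectangular body: d = -19.992 mm → contributes +25 898 955 mm⁴
  semicircular cap: d = 68.728 mm → contributes +19 235 478 mm⁴
Total I = 45 134 433 mm⁴.

Ix ≈ 4.51 × 10⁷ mm⁴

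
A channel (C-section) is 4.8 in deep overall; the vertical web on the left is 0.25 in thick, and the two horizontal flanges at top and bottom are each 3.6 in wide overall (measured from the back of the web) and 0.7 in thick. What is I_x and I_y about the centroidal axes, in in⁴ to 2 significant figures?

Treat the section as a set of non-overlapping primitives; coordinates are from the bounding-box lower-left.
Web: 0.25 × 4.8, A = 1.2 in², y = 2.4 in, Ī = 2.304 in⁴.
Top flange (beyond web): 3.35 × 0.7, A = 2.345 in², y = 4.45 in, Ī = 0.09575 in⁴.
Bottom flange (beyond web): 3.35 × 0.7, A = 2.345 in², y = 0.35 in, Ī = 0.09575 in⁴.
By symmetry the centroid is at mid-height, ȳ = 2.4 in.
Transfer each piece to the centroidal x-axis using Ī + A·d² with d = y − 2.4:
  web: d = 0 in → contributes +2.304 in⁴
  top flange (beyond web): d = 2.05 in → contributes +9.951 in⁴
  bottom flange (beyond web): d = -2.05 in → contributes +9.951 in⁴
Total I = 22.21 in⁴.
For the y-axis: x̄ = 1.558 in.
Repeating about the centroidal y-axis gives I_y = 7.488 in⁴.

I_x ≈ 22 in⁴, I_y ≈ 7.5 in⁴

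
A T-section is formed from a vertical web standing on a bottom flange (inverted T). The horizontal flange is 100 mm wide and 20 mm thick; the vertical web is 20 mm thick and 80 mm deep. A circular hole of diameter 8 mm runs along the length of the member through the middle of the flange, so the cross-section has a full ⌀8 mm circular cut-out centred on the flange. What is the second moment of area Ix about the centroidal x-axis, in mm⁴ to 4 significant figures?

Ix ≈ 3.117 × 10⁶ mm⁴

Break the section into simple shapes (no overlaps), measuring from the bottom-left corner of the bounding box.
Flange: 100 × 20, A = 2 000 mm², y = 10 mm, Ī = 66666.7 mm⁴.
Web: 20 × 80, A = 1 600 mm², y = 60 mm, Ī = 853 333 mm⁴.
Hole (subtracted): ⌀8, A = 50.2655 mm², y = 10 mm, Ī = 201.062 mm⁴.
Centroid: ȳ = ΣA·y / ΣA = 32.5369 mm.
Transfer each piece to the centroidal x-axis using Ī + A·d² with d = y − 32.5369:
  flange: d = -22.5369 mm → contributes +1 082 490 mm⁴
  web: d = 27.4631 mm → contributes +2 060 089 mm⁴
  hole: d = -22.5369 mm → contributes −25731.5 mm⁴
Total I = 3 116 847 mm⁴.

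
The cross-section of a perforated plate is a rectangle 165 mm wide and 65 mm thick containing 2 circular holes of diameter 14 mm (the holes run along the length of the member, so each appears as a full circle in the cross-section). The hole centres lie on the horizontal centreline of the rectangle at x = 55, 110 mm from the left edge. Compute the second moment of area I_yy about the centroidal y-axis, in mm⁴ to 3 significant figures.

Break the section into simple shapes (no overlaps), measuring from the bottom-left corner of the bounding box.
Plate: 165 × 65, A = 10 725 mm², x = 82.5 mm, Ī = 24 332 344 mm⁴.
Hole 1 (subtracted): ⌀14, A = 153.94 mm², x = 55 mm, Ī = 1885.7 mm⁴.
Hole 2 (subtracted): ⌀14, A = 153.94 mm², x = 110 mm, Ī = 1885.7 mm⁴.
By symmetry the centroid is at mid-width, x̄ = 82.5 mm.
Transfer each piece to the centroidal y-axis using Ī + A·d² with d = x − 82.5:
  plate: d = 0 mm → contributes +24 332 344 mm⁴
  hole 1: d = -27.5 mm → contributes −118 301 mm⁴
  hole 2: d = 27.5 mm → contributes −118 301 mm⁴
Total I = 24 095 741 mm⁴.

I_yy ≈ 2.41 × 10⁷ mm⁴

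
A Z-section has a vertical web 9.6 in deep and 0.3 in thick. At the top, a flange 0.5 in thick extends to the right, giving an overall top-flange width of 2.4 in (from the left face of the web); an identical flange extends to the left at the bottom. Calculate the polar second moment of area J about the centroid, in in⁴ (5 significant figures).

J ≈ 69.455 in⁴

Break the section into simple shapes (no overlaps), measuring from the bottom-left corner of the bounding box.
Web: 0.3 × 9.6, A = 2.88 in², y = 4.8 in, Ī = 22.1184 in⁴.
Top flange (beyond web): 2.1 × 0.5, A = 1.05 in², y = 9.35 in, Ī = 0.021875 in⁴.
Bottom flange (beyond web): 2.1 × 0.5, A = 1.05 in², y = 0.25 in, Ī = 0.021875 in⁴.
Centroid: ȳ = ΣA·y / ΣA = 4.8 in.
Transfer each piece to the centroidal x-axis using Ī + A·d² with d = y − 4.8:
  web: d = 0 in → contributes +22.1184 in⁴
  top flange (beyond web): d = 4.55 in → contributes +21.7595 in⁴
  bottom flange (beyond web): d = -4.55 in → contributes +21.7595 in⁴
Total I = 65.6374 in⁴.
For the y-axis: x̄ = 2.25 in.
Repeating about the centroidal y-axis gives I_y = 3.81735 in⁴.
Polar second moment: J = I_x + I_y = 69.45475 in⁴.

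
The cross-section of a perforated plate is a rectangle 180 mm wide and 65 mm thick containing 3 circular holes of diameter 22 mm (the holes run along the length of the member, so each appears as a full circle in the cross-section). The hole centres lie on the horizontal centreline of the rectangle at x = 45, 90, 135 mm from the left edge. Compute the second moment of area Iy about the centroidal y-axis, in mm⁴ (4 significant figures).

Iy ≈ 3.002 × 10⁷ mm⁴

Split into non-overlapping primitives; take the origin at the lower-left of the bounding box.
Plate: 180 × 65, A = 11 700 mm², x = 90 mm, Ī = 31 590 000 mm⁴.
Hole 1 (subtracted): ⌀22, A = 380.133 mm², x = 45 mm, Ī = 11 499 mm⁴.
Hole 2 (subtracted): ⌀22, A = 380.133 mm², x = 90 mm, Ī = 11 499 mm⁴.
Hole 3 (subtracted): ⌀22, A = 380.133 mm², x = 135 mm, Ī = 11 499 mm⁴.
By symmetry the centroid is at mid-width, x̄ = 90 mm.
Transfer each piece to the centroidal y-axis using Ī + A·d² with d = x − 90:
  plate: d = 0 mm → contributes +31 590 000 mm⁴
  hole 1: d = -45 mm → contributes −781 268 mm⁴
  hole 2: d = 0 mm → contributes −11 499 mm⁴
  hole 3: d = 45 mm → contributes −781 268 mm⁴
Total I = 30 015 965 mm⁴.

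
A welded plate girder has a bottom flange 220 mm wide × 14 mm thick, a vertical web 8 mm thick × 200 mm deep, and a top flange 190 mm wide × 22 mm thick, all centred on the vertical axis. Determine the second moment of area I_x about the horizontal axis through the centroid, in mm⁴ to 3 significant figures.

Split into non-overlapping primitives; take the origin at the lower-left of the bounding box.
Bottom plate: 220 × 14, A = 3 080 mm², y = 7 mm, Ī = 50 307 mm⁴.
Web plate: 8 × 200, A = 1 600 mm², y = 114 mm, Ī = 5 333 333 mm⁴.
Top plate: 190 × 22, A = 4 180 mm², y = 225 mm, Ī = 168 593 mm⁴.
Centroid: ȳ = ΣA·y / ΣA = 129.17 mm.
Transfer each piece to the horizontal axis through the centroid using Ī + A·d² with d = y − 129.17:
  bottom plate: d = -122.17 mm → contributes +46 022 046 mm⁴
  web plate: d = -15.172 mm → contributes +5 701 615 mm⁴
  top plate: d = 95.828 mm → contributes +38 553 911 mm⁴
Total I = 90 277 573 mm⁴.

I_x ≈ 9.03 × 10⁷ mm⁴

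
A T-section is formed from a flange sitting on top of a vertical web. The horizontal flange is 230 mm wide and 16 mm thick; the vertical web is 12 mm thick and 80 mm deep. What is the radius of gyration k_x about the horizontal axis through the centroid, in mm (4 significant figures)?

Split into non-overlapping primitives; take the origin at the lower-left of the bounding box.
Flange: 230 × 16, A = 3 680 mm², y = 88 mm, Ī = 78506.7 mm⁴.
Web: 12 × 80, A = 960 mm², y = 40 mm, Ī = 512 000 mm⁴.
Centroid: ȳ = ΣA·y / ΣA = 78.069 mm.
Transfer each piece to the horizontal axis through the centroid using Ī + A·d² with d = y − 78.069:
  flange: d = 9.93103 mm → contributes +441 448 mm⁴
  web: d = -38.069 mm → contributes +1 903 276 mm⁴
Total I = 2 344 725 mm⁴.
Radius of gyration: k = √(I/A) = √(2 344 725 / 4 640) = 22.4795 mm.

k_x ≈ 22.48 mm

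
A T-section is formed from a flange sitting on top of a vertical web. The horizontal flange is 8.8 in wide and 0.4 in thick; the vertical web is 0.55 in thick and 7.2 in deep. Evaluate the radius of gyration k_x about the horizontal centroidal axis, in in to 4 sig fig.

Break the section into simple shapes (no overlaps), measuring from the bottom-left corner of the bounding box.
Flange: 8.8 × 0.4, A = 3.52 in², y = 7.4 in, Ī = 0.0469333 in⁴.
Web: 0.55 × 7.2, A = 3.96 in², y = 3.6 in, Ī = 17.1072 in⁴.
Centroid: ȳ = ΣA·y / ΣA = 5.38824 in.
Transfer each piece to the horizontal centroidal axis using Ī + A·d² with d = y − 5.38824:
  flange: d = 2.01176 in → contributes +14.2931 in⁴
  web: d = -1.78824 in → contributes +29.7704 in⁴
Total I = 44.0635 in⁴.
Radius of gyration: k = √(I/A) = √(44.0635 / 7.48) = 2.42711 in.

k_x ≈ 2.427 in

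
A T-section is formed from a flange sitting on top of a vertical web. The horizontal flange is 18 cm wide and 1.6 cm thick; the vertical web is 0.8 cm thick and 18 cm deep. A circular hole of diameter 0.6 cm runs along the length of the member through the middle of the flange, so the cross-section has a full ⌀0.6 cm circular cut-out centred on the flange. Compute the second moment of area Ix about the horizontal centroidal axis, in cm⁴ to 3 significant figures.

Ix ≈ 1310 cm⁴

Treat the section as a set of non-overlapping primitives; coordinates are from the bounding-box lower-left.
Flange: 18 × 1.6, A = 28.8 cm², y = 18.8 cm, Ī = 6.144 cm⁴.
Web: 0.8 × 18, A = 14.4 cm², y = 9 cm, Ī = 388.8 cm⁴.
Hole (subtracted): ⌀0.6, A = 0.28274 cm², y = 18.8 cm, Ī = 0.0063617 cm⁴.
Centroid: ȳ = ΣA·y / ΣA = 15.512 cm.
Transfer each piece to the horizontal centroidal axis using Ī + A·d² with d = y − 15.512:
  flange: d = 3.2882 cm → contributes +317.53 cm⁴
  web: d = -6.5118 cm → contributes +999.41 cm⁴
  hole: d = 3.2882 cm → contributes −3.0634 cm⁴
Total I = 1313.9 cm⁴.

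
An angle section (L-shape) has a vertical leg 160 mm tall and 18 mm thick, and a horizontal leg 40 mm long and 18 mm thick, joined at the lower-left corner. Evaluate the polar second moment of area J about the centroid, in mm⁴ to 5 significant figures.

Treat the section as a set of non-overlapping primitives; coordinates are from the bounding-box lower-left.
Vertical leg: 18 × 160, A = 2 880 mm², y = 80 mm, Ī = 6 144 000 mm⁴.
Horizontal leg (remainder): 22 × 18, A = 396 mm², y = 9 mm, Ī = 10 692 mm⁴.
Centroid: ȳ = ΣA·y / ΣA = 71.41758 mm.
Transfer each piece to the centroidal x-axis using Ī + A·d² with d = y − 71.41758:
  vertical leg: d = 8.582418 mm → contributes +6 356 135 mm⁴
  horizontal leg (remainder): d = -62.41758 mm → contributes +1 553 490 mm⁴
Total I = 7 909 625 mm⁴.
For the y-axis: x̄ = 11.41758 mm.
Repeating about the centroidal y-axis gives I_y = 232984.7 mm⁴.
Polar second moment: J = I_x + I_y = 8 142 609 mm⁴.

J ≈ 8.1426 × 10⁶ mm⁴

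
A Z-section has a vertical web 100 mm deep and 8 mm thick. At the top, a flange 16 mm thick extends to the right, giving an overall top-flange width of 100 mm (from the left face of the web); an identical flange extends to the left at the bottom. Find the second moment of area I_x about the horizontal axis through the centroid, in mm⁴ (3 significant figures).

I_x ≈ 5.92 × 10⁶ mm⁴

Break the section into simple shapes (no overlaps), measuring from the bottom-left corner of the bounding box.
Web: 8 × 100, A = 800 mm², y = 50 mm, Ī = 666 667 mm⁴.
Top flange (beyond web): 92 × 16, A = 1 472 mm², y = 92 mm, Ī = 31 403 mm⁴.
Bottom flange (beyond web): 92 × 16, A = 1 472 mm², y = 8 mm, Ī = 31 403 mm⁴.
Centroid: ȳ = ΣA·y / ΣA = 50 mm.
Transfer each piece to the horizontal axis through the centroid using Ī + A·d² with d = y − 50:
  web: d = 0 mm → contributes +666 667 mm⁴
  top flange (beyond web): d = 42 mm → contributes +2 628 011 mm⁴
  bottom flange (beyond web): d = -42 mm → contributes +2 628 011 mm⁴
Total I = 5 922 688 mm⁴.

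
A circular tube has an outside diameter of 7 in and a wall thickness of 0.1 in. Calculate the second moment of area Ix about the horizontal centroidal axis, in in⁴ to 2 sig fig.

Treat the section as a set of non-overlapping primitives; coordinates are from the bounding-box lower-left.
Outer circle: ⌀7, A = 38.48 in², y = 3.5 in, Ī = 117.9 in⁴.
Bore (subtracted): ⌀6.8, A = 36.32 in², y = 3.5 in, Ī = 105 in⁴.
By symmetry the centroid is at mid-height, ȳ = 3.5 in.
All pieces are centred on the horizontal centroidal axis, so I = ΣĪ (holes subtracted) = 12.9 in⁴.

Ix ≈ 13 in⁴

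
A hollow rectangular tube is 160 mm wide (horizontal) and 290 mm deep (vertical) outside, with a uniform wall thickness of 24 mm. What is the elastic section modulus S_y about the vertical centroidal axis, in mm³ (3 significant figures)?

Decompose the section into non-overlapping parts with the origin at the bottom-left of its bounding rectangle.
Outer rectangle: 160 × 290, A = 46 400 mm², x = 80 mm, Ī = 98 986 667 mm⁴.
Inner void (subtracted): 112 × 242, A = 27 104 mm², x = 80 mm, Ī = 28 332 715 mm⁴.
By symmetry the centroid is at mid-width, x̄ = 80 mm.
All pieces are centred on the vertical centroidal axis, so I = ΣĪ (holes subtracted) = 70 653 952 mm⁴.
Extreme fibre distance c = 80 mm; S = I/c = 883 174 mm³.

S_y ≈ 8.83 × 10⁵ mm³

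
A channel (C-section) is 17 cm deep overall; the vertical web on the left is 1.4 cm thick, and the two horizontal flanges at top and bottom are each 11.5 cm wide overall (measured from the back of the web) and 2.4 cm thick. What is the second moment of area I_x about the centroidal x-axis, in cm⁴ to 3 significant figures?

Split into non-overlapping primitives; take the origin at the lower-left of the bounding box.
Web: 1.4 × 17, A = 23.8 cm², y = 8.5 cm, Ī = 573.18 cm⁴.
Top flange (beyond web): 10.1 × 2.4, A = 24.24 cm², y = 15.8 cm, Ī = 11.635 cm⁴.
Bottom flange (beyond web): 10.1 × 2.4, A = 24.24 cm², y = 1.2 cm, Ī = 11.635 cm⁴.
By symmetry the centroid is at mid-height, ȳ = 8.5 cm.
Transfer each piece to the centroidal x-axis using Ī + A·d² with d = y − 8.5:
  web: d = 0 cm → contributes +573.18 cm⁴
  top flange (beyond web): d = 7.3 cm → contributes +1303.4 cm⁴
  bottom flange (beyond web): d = -7.3 cm → contributes +1303.4 cm⁴
Total I = 3 180 cm⁴.

I_x ≈ 3180 cm⁴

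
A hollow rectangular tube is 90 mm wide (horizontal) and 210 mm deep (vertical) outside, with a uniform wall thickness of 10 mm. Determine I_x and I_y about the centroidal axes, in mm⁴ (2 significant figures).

I_x ≈ 2.9 × 10⁷ mm⁴, I_y ≈ 7.3 × 10⁶ mm⁴

Split into non-overlapping primitives; take the origin at the lower-left of the bounding box.
Outer rectangle: 90 × 210, A = 18 900 mm², y = 105 mm, Ī = 69 457 500 mm⁴.
Inner void (subtracted): 70 × 190, A = 13 300 mm², y = 105 mm, Ī = 40 010 833 mm⁴.
By symmetry the centroid is at mid-height, ȳ = 105 mm.
All pieces are centred on the centroidal x-axis, so I = ΣĪ (holes subtracted) = 29 446 667 mm⁴.
Repeating about the centroidal y-axis gives I_y = 7 326 667 mm⁴.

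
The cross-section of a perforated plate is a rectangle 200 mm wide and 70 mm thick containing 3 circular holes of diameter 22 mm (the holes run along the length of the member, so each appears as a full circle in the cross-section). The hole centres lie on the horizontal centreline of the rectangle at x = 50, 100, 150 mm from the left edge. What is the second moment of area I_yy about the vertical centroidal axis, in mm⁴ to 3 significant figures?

Decompose the section into non-overlapping parts with the origin at the bottom-left of its bounding rectangle.
Plate: 200 × 70, A = 14 000 mm², x = 100 mm, Ī = 46 666 667 mm⁴.
Hole 1 (subtracted): ⌀22, A = 380.13 mm², x = 50 mm, Ī = 11 499 mm⁴.
Hole 2 (subtracted): ⌀22, A = 380.13 mm², x = 100 mm, Ī = 11 499 mm⁴.
Hole 3 (subtracted): ⌀22, A = 380.13 mm², x = 150 mm, Ī = 11 499 mm⁴.
By symmetry the centroid is at mid-width, x̄ = 100 mm.
Transfer each piece to the vertical centroidal axis using Ī + A·d² with d = x − 100:
  plate: d = 0 mm → contributes +46 666 667 mm⁴
  hole 1: d = -50 mm → contributes −961 831 mm⁴
  hole 2: d = 0 mm → contributes −11 499 mm⁴
  hole 3: d = 50 mm → contributes −961 831 mm⁴
Total I = 44 731 506 mm⁴.

I_yy ≈ 4.47 × 10⁷ mm⁴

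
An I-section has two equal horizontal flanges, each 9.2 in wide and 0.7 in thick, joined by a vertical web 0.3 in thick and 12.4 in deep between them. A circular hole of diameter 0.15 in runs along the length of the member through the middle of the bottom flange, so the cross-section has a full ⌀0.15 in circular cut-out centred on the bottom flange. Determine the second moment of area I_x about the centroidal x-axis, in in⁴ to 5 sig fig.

I_x ≈ 600.02 in⁴

Break the section into simple shapes (no overlaps), measuring from the bottom-left corner of the bounding box.
Bottom flange: 9.2 × 0.7, A = 6.44 in², y = 0.35 in, Ī = 0.2629667 in⁴.
Web: 0.3 × 12.4, A = 3.72 in², y = 6.9 in, Ī = 47.6656 in⁴.
Top flange: 9.2 × 0.7, A = 6.44 in², y = 13.45 in, Ī = 0.2629667 in⁴.
Hole (subtracted): ⌀0.15, A = 0.01767146 in², y = 0.35 in, Ī = 0.00002485049 in⁴.
Centroid: ȳ = ΣA·y / ΣA = 6.90698 in.
Transfer each piece to the centroidal x-axis using Ī + A·d² with d = y − 6.90698:
  bottom flange: d = -6.55698 in → contributes +277.1443 in⁴
  web: d = -0.006980205 in → contributes +47.66578 in⁴
  top flange: d = 6.54302 in → contributes +275.9665 in⁴
  hole: d = -6.55698 in → contributes −0.7597914 in⁴
Total I = 600.0168 in⁴.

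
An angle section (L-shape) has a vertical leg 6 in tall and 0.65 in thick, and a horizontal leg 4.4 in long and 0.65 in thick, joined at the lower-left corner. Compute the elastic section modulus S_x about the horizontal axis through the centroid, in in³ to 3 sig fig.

Break the section into simple shapes (no overlaps), measuring from the bottom-left corner of the bounding box.
Vertical leg: 0.65 × 6, A = 3.9 in², y = 3 in, Ī = 11.7 in⁴.
Horizontal leg (remainder): 3.75 × 0.65, A = 2.4375 in², y = 0.325 in, Ī = 0.08582 in⁴.
Centroid: ȳ = ΣA·y / ΣA = 1.9712 in.
Transfer each piece to the horizontal axis through the centroid using Ī + A·d² with d = y − 1.9712:
  vertical leg: d = 1.0288 in → contributes +15.828 in⁴
  horizontal leg (remainder): d = -1.6462 in → contributes +6.691 in⁴
Total I = 22.519 in⁴.
Extreme fibre distance c = 4.0288 in; S = I/c = 5.5895 in³.

S_x ≈ 5.59 in³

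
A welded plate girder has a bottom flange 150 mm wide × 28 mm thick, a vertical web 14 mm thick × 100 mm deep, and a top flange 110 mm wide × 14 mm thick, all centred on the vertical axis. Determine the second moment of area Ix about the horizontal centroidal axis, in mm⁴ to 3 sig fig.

Ix ≈ 1.91 × 10⁷ mm⁴

Split into non-overlapping primitives; take the origin at the lower-left of the bounding box.
Bottom plate: 150 × 28, A = 4 200 mm², y = 14 mm, Ī = 274 400 mm⁴.
Web plate: 14 × 100, A = 1 400 mm², y = 78 mm, Ī = 1 166 667 mm⁴.
Top plate: 110 × 14, A = 1 540 mm², y = 135 mm, Ī = 25 153 mm⁴.
Centroid: ȳ = ΣA·y / ΣA = 52.647 mm.
Transfer each piece to the horizontal centroidal axis using Ī + A·d² with d = y − 52.647:
  bottom plate: d = -38.647 mm → contributes +6 547 500 mm⁴
  web plate: d = 25.353 mm → contributes +2 066 547 mm⁴
  top plate: d = 82.353 mm → contributes +10 469 444 mm⁴
Total I = 19 083 491 mm⁴.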